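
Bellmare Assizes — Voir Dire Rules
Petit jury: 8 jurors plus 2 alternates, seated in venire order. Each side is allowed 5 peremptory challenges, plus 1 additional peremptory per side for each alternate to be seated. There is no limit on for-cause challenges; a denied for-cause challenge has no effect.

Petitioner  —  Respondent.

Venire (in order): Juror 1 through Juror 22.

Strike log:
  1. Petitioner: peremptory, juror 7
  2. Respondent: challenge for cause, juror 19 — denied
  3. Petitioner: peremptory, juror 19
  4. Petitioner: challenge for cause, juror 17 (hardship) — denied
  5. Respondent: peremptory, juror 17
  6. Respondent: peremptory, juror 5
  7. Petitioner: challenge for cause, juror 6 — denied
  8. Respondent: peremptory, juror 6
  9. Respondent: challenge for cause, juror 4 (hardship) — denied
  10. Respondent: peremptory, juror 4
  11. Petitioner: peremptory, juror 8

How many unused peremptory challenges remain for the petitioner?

4

Petitioner allotment: 5 base + 1 × 2 alternates = 7.
Petitioner peremptories used: #7, #19, #8 — 3 (for-cause on #17, #6 don't count).
Remaining: 7 − 3 = 4.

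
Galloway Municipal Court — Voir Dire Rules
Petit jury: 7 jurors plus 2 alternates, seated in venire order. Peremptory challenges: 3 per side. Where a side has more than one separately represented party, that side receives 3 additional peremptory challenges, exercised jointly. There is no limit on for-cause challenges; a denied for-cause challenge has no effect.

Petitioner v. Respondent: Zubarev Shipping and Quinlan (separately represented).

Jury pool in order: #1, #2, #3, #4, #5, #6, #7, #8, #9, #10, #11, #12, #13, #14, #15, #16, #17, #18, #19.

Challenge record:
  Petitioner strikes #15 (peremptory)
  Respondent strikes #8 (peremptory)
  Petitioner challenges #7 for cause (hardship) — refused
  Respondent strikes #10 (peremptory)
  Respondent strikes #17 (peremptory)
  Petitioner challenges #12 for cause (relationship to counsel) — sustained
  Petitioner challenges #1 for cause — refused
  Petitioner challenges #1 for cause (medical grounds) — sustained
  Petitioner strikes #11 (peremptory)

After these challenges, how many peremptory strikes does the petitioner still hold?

1

Petitioner allotment: 3.
Petitioner peremptories used: #15, #11 — 2 (for-cause on #7, #12, #1, #1 don't count).
Remaining: 3 − 2 = 1.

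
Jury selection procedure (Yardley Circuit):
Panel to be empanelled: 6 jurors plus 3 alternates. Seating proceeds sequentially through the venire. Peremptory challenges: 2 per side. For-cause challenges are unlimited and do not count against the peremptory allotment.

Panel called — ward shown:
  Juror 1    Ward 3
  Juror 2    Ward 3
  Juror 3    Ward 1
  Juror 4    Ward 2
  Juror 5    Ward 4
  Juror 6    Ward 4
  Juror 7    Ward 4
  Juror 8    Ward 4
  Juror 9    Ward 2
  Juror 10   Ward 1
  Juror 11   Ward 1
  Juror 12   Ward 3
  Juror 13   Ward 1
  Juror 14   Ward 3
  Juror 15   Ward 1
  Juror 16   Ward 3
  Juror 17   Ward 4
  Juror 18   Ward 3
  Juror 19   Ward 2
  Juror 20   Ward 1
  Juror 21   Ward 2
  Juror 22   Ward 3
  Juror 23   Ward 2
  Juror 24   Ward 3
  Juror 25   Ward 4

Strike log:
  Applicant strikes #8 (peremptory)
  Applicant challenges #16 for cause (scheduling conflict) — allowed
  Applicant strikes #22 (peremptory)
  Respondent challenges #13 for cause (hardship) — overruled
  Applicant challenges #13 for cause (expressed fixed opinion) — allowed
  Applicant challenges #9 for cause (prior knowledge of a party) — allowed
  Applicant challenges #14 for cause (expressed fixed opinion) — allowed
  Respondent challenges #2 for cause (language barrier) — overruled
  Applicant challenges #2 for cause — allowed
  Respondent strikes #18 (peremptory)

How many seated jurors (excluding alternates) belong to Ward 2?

Removed: #2, #8, #9, #13, #14, #16, #18, #22.
Seated jurors 1–6: #1, #3, #4, #5, #6, #7 (alternates #10, #11, #12 not counted).
Of those, in Ward 2: #4 → 1.

1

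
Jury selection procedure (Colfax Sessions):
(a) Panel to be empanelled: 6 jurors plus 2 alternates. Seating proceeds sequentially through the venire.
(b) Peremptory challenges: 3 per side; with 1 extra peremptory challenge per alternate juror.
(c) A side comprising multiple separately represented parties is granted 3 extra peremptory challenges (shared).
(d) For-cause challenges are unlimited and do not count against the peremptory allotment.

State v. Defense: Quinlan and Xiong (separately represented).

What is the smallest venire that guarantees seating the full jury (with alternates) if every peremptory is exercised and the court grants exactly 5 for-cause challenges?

Seats to fill: 6 + 2 alternates = 8.
Peremptories — State: 3 + 1×2 = 5; Defense: 3 + 1×2 + 3 = 8; total 13.
For-cause removals: 5.
Minimum venire: 8 + 13 + 5 = 26.

26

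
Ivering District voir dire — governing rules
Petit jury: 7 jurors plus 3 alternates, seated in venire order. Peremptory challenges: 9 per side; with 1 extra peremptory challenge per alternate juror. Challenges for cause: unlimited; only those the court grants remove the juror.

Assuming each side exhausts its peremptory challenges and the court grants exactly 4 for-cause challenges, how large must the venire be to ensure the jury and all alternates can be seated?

Seats to fill: 7 + 3 alternates = 10.
Peremptories: 9 + 1×3 = 12 per side × 2 sides = 24.
For-cause removals: 4.
Minimum venire: 10 + 24 + 4 = 38.

38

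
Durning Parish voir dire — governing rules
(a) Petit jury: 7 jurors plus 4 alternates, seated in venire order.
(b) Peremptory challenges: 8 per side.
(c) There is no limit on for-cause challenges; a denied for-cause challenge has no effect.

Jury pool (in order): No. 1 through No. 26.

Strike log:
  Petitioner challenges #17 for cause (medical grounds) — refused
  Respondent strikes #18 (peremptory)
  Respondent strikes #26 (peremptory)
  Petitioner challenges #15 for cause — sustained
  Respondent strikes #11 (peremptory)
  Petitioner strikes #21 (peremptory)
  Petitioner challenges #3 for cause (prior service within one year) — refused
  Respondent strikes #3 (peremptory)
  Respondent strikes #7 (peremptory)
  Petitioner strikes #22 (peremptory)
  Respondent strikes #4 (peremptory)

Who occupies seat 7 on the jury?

10

Removed: #3, #4, #7, #11, #15, #18, #21, #22, #26. (#17 stays — for-cause denied.)
Seating in order: seats 1–7 → #1, #2, #5, #6, #8, #9, #10; alternates → #12, #13, #14, #16.
So seat 7 is #10.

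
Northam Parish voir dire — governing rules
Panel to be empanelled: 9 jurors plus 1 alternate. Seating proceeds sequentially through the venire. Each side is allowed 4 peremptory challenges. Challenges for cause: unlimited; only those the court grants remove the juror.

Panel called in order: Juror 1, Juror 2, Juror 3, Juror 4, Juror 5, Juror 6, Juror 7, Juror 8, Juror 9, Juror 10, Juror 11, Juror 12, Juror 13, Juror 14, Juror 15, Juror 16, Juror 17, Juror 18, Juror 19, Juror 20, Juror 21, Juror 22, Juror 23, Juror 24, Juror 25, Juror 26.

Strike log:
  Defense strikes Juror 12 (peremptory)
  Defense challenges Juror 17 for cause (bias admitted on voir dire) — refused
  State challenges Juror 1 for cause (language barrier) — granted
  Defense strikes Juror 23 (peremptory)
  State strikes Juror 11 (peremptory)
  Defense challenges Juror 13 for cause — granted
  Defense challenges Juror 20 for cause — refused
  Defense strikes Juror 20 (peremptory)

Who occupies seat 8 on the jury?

9

Removed: #1, #11, #12, #13, #20, #23. (#17 stays — for-cause denied.)
Seating in order: seats 1–9 → #2, #3, #4, #5, #6, #7, #8, #9, #10; alternates → #14.
So seat 8 is #9.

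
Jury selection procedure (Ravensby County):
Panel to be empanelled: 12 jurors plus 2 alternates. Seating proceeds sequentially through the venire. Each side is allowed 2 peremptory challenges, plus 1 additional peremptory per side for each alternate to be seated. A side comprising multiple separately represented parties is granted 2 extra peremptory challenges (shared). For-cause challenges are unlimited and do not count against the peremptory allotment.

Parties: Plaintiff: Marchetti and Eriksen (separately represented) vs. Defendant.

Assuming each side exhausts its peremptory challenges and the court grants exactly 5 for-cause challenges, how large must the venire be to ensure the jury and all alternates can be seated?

29

Seats to fill: 12 + 2 alternates = 14.
Peremptories — Plaintiff: 2 + 1×2 + 2 = 6; Defendant: 2 + 1×2 = 4; total 10.
For-cause removals: 5.
Minimum venire: 14 + 10 + 5 = 29.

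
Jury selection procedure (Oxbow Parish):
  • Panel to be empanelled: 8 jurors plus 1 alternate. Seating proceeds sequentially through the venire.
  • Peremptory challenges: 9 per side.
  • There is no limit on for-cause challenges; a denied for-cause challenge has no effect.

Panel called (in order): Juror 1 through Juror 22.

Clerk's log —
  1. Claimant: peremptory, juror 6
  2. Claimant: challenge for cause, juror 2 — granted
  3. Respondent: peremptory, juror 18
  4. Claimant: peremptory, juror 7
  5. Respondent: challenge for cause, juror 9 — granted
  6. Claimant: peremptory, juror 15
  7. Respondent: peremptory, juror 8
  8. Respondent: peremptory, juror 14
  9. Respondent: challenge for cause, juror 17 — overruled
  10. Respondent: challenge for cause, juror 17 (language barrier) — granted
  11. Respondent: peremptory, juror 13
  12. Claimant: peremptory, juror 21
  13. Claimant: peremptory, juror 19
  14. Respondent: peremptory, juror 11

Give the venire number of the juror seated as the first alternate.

Removed: #2, #6, #7, #8, #9, #11, #13, #14, #15, #17, #18, #19, #21.
Seating in order: seats 1–8 → #1, #3, #4, #5, #10, #12, #16, #20; alternates → #22.
So alternate 1 is #22.

22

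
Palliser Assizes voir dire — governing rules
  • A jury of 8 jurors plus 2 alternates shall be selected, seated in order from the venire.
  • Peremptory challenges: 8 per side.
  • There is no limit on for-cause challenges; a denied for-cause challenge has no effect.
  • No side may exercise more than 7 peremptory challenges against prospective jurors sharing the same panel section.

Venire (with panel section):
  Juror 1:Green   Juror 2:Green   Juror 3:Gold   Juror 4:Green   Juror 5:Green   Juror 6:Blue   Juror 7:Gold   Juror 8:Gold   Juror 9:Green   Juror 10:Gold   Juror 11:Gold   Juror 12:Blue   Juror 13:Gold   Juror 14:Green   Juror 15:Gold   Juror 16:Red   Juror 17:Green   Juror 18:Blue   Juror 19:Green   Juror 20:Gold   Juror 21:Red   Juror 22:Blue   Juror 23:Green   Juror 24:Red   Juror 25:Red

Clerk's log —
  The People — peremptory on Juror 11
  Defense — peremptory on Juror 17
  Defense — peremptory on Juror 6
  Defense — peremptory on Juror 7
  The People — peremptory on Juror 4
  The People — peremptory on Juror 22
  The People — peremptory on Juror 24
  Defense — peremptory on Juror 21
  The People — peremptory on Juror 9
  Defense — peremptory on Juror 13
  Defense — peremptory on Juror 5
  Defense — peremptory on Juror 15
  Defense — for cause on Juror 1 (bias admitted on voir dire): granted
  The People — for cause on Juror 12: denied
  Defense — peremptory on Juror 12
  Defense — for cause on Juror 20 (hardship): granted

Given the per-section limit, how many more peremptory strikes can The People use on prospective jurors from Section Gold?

The People peremptories so far: #11, #4, #22, #24, #9 — 5 of 8 used, 3 left overall.
Against Section Gold: #11 — 1 used; per-section cap 7 leaves 6.
Binding limit: min(3, 6) = 3.

3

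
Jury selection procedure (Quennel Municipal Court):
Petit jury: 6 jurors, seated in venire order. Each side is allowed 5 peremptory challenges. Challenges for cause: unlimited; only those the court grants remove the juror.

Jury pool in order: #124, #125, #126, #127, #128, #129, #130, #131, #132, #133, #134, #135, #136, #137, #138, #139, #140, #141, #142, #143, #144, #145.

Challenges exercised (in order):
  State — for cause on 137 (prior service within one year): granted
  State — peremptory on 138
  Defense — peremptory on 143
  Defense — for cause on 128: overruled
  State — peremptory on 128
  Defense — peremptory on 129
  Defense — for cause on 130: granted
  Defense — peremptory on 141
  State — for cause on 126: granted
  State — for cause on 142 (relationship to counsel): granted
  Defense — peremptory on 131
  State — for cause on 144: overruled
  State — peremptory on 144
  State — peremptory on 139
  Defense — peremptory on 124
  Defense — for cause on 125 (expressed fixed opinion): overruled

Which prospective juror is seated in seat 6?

135

Removed: #124, #126, #128, #129, #130, #131, #137, #138, #139, #141, #142, #143, #144. (#125 stays — for-cause denied.)
Seating in order: seats 1–6 → #125, #127, #132, #133, #134, #135.
So seat 6 is #135.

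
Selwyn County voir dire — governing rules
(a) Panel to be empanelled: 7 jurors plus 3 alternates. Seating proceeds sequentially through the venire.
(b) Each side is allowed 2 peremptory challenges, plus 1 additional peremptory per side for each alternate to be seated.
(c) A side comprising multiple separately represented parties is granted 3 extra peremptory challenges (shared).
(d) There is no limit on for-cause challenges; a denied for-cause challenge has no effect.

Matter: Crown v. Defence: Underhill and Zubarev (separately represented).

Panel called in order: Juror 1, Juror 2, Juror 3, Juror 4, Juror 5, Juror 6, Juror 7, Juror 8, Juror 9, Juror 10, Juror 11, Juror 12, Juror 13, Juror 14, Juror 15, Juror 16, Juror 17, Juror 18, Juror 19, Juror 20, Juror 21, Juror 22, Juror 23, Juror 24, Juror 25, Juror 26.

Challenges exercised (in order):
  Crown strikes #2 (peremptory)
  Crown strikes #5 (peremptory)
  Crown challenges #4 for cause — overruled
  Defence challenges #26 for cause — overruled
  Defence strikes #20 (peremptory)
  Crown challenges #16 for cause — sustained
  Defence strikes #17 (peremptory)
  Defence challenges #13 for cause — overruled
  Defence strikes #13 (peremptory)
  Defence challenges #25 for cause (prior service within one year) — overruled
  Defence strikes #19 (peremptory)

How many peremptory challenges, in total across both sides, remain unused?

Crown allotment: 2 base + 1 × 3 alternates = 5. Defence allotment: 2 base + 1 × 3 alternates + 3 multi-party = 8.
Crown peremptories used: #2, #5 — 2 (for-cause on #4, #16 don't count).
Defence peremptories used: #20, #17, #13, #19 — 4 (for-cause on #26, #13, #25 don't count).
Remaining: (5 − 2) + (8 − 4) = 7.

7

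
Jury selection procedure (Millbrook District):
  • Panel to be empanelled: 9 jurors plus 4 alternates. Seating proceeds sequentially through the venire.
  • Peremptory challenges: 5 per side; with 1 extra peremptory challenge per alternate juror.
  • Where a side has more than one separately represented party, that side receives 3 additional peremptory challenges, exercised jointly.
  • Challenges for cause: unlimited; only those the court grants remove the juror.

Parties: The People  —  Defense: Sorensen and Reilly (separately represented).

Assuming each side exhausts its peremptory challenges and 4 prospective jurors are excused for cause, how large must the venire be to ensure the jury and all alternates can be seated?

Seats to fill: 9 + 4 alternates = 13.
Peremptories — The People: 5 + 1×4 = 9; Defense: 5 + 1×4 + 3 = 12; total 21.
For-cause removals: 4.
Minimum venire: 13 + 21 + 4 = 38.

38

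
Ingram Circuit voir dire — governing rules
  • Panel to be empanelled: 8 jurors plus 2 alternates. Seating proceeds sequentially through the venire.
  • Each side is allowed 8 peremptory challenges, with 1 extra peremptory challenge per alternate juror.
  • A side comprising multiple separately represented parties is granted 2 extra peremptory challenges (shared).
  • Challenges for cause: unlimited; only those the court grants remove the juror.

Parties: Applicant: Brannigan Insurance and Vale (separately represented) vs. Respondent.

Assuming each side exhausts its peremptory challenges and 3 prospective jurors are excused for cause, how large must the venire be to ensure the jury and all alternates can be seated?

35

Seats to fill: 8 + 2 alternates = 10.
Peremptories — Applicant: 8 + 1×2 + 2 = 12; Respondent: 8 + 1×2 = 10; total 22.
For-cause removals: 3.
Minimum venire: 10 + 22 + 3 = 35.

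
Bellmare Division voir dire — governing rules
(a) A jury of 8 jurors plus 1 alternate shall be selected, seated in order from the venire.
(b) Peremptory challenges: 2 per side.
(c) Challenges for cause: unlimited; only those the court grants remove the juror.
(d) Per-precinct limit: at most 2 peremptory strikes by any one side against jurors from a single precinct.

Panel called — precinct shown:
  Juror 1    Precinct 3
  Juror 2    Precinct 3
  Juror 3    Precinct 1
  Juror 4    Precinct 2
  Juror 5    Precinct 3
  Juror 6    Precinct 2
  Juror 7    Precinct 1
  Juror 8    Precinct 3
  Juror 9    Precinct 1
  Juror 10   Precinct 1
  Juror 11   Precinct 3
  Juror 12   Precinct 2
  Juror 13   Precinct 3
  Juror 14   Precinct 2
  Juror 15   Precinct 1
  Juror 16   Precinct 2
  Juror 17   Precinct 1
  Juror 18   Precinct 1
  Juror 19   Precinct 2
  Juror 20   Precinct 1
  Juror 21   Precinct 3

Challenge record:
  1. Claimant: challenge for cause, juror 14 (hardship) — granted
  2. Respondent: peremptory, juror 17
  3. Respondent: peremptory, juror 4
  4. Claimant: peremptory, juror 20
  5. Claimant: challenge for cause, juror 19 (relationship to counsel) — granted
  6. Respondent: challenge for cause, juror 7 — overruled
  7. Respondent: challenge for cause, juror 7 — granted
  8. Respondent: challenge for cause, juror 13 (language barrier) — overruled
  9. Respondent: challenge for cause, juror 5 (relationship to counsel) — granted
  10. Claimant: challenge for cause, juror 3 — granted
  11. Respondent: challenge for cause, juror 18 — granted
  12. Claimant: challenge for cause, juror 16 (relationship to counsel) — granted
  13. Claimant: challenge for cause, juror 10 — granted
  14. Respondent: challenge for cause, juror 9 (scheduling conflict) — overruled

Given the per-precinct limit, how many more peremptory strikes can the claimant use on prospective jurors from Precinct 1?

Claimant peremptories so far: #20 — 1 of 2 used, 1 left overall.
Against Precinct 1: #20 — 1 used; per-precinct cap 2 leaves 1.
Binding limit: min(1, 1) = 1.

1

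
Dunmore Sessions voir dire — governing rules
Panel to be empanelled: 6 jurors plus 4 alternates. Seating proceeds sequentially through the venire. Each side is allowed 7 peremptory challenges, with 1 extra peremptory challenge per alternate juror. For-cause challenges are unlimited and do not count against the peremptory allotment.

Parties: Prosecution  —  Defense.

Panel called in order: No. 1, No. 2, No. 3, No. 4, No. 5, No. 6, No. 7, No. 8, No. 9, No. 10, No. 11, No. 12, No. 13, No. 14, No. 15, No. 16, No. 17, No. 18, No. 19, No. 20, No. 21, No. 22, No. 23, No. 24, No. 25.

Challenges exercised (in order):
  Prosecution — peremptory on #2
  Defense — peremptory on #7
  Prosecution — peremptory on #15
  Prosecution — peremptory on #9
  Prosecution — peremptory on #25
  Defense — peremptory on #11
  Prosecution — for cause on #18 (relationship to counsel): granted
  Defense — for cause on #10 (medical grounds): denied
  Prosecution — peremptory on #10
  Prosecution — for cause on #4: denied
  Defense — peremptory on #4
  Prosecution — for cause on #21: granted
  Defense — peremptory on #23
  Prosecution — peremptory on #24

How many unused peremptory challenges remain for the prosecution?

Prosecution allotment: 7 base + 1 × 4 alternates = 11.
Prosecution peremptories used: #2, #15, #9, #25, #10, #24 — 6 (for-cause on #18, #4, #21 don't count).
Remaining: 11 − 6 = 5.

5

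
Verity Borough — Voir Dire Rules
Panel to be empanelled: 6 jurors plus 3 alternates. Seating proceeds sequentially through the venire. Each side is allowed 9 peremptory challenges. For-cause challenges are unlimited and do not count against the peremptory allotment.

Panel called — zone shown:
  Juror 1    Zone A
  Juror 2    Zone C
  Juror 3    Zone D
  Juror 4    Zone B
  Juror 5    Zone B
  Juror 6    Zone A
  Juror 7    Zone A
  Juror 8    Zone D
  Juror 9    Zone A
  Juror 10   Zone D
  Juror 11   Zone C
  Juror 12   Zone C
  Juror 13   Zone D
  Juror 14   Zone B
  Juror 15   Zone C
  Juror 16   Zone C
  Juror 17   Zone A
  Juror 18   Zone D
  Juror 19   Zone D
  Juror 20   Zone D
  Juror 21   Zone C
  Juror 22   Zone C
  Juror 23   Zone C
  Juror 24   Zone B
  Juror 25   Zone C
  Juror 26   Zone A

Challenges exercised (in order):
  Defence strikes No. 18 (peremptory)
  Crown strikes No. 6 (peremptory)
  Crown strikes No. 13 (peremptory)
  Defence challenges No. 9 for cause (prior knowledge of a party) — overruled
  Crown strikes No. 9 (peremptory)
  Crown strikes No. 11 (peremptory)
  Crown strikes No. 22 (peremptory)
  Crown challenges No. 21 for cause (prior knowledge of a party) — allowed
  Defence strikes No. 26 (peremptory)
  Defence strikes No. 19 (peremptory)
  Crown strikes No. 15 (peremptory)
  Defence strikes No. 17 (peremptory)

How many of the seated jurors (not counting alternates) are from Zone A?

Removed: #6, #9, #11, #13, #15, #17, #18, #19, #21, #22, #26.
Seated jurors 1–6: #1, #2, #3, #4, #5, #7 (alternates #8, #10, #12 not counted).
Of those, in Zone A: #1, #7 → 2.

2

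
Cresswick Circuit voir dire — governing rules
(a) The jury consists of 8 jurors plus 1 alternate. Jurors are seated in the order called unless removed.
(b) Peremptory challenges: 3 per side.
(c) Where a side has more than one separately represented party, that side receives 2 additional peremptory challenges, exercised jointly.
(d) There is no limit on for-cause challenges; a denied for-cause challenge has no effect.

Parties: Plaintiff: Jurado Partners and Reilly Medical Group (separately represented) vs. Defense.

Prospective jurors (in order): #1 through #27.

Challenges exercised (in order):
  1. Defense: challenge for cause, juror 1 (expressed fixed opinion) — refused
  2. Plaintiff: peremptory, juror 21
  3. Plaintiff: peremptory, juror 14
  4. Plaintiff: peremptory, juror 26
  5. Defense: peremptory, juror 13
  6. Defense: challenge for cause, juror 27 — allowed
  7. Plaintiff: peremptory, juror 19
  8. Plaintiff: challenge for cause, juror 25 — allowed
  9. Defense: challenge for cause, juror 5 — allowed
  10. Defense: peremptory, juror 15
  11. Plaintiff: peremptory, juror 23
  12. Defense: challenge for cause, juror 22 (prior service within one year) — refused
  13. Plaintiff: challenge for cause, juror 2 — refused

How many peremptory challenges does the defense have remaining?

Defense allotment: 3.
Defense peremptories used: #13, #15 — 2 (for-cause on #1, #27, #5, #22 don't count).
Remaining: 3 − 2 = 1.

1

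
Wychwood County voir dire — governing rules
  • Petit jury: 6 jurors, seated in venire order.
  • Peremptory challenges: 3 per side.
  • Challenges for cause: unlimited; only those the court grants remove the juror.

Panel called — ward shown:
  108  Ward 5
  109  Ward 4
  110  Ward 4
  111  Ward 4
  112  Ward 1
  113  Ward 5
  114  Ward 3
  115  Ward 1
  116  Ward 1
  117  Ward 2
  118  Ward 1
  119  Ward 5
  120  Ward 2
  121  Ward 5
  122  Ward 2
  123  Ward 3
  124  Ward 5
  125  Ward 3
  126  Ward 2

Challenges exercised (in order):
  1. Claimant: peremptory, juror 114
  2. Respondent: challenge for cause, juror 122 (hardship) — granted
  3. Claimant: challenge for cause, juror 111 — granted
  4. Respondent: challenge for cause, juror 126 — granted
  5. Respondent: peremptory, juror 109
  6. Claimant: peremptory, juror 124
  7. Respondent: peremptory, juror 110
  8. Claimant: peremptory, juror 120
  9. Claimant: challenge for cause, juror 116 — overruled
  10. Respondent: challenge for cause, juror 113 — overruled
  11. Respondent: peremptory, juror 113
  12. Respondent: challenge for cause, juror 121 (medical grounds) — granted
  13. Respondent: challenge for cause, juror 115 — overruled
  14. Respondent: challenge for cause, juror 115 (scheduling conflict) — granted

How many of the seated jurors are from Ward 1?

Removed: #109, #110, #111, #113, #114, #115, #120, #121, #122, #124, #126.
Seated jurors 1–6: #108, #112, #116, #117, #118, #119.
Of those, in Ward 1: #112, #116, #118 → 3.

3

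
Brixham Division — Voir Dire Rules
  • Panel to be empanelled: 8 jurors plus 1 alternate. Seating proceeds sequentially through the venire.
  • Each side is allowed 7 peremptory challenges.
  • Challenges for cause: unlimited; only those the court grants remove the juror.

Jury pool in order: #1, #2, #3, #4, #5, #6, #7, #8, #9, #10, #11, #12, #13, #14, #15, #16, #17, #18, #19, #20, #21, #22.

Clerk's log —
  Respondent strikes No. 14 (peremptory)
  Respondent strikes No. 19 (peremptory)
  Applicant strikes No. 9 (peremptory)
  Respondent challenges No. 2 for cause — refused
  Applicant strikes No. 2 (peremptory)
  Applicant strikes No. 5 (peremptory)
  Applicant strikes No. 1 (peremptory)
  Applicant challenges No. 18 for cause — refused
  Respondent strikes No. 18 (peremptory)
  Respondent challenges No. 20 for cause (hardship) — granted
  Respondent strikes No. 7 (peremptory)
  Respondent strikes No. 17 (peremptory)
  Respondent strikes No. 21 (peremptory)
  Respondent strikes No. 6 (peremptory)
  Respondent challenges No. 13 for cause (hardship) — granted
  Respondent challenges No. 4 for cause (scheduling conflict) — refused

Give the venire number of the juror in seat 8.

Removed: #1, #2, #5, #6, #7, #9, #13, #14, #17, #18, #19, #20, #21. (#4 stays — for-cause denied.)
Seating in order: seats 1–8 → #3, #4, #8, #10, #11, #12, #15, #16; alternates → #22.
So seat 8 is #16.

16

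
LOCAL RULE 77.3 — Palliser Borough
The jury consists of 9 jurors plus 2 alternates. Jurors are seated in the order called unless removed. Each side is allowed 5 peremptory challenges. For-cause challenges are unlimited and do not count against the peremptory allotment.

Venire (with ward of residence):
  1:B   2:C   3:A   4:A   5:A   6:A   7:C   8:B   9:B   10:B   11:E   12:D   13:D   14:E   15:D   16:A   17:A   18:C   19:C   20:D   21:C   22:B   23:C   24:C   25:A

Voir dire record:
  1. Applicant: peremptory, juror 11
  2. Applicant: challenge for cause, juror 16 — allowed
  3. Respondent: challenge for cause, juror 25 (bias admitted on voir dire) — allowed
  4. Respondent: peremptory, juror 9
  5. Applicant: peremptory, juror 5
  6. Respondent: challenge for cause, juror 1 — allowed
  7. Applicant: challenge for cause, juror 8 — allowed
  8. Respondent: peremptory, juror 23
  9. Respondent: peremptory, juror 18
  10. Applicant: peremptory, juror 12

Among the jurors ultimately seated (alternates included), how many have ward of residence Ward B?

1

Removed: #1, #5, #8, #9, #11, #12, #16, #18, #23, #25.
Seated (11 incl. alternates): #2, #3, #4, #6, #7, #10, #13, #14, #15, #17, #19.
Of those, in Ward B: #10 → 1.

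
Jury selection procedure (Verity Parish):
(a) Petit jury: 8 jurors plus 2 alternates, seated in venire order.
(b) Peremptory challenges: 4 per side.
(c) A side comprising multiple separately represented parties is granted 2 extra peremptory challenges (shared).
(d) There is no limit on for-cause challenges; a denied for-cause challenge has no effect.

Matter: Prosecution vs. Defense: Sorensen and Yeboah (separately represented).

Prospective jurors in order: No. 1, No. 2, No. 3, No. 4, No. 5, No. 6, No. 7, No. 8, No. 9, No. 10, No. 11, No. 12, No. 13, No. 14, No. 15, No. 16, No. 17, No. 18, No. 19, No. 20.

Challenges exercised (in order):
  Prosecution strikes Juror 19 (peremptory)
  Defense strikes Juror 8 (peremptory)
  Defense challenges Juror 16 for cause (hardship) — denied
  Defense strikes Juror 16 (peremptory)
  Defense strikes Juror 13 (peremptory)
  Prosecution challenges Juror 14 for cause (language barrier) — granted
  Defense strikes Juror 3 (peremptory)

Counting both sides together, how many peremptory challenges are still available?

Prosecution allotment: 4. Defense allotment: 4 base + 2 multi-party = 6.
Prosecution peremptories used: #19 — 1 (the for-cause on #14 doesn't count).
Defense peremptories used: #8, #16, #13, #3 — 4 (the for-cause on #16 doesn't count).
Remaining: (4 − 1) + (6 − 4) = 5.

5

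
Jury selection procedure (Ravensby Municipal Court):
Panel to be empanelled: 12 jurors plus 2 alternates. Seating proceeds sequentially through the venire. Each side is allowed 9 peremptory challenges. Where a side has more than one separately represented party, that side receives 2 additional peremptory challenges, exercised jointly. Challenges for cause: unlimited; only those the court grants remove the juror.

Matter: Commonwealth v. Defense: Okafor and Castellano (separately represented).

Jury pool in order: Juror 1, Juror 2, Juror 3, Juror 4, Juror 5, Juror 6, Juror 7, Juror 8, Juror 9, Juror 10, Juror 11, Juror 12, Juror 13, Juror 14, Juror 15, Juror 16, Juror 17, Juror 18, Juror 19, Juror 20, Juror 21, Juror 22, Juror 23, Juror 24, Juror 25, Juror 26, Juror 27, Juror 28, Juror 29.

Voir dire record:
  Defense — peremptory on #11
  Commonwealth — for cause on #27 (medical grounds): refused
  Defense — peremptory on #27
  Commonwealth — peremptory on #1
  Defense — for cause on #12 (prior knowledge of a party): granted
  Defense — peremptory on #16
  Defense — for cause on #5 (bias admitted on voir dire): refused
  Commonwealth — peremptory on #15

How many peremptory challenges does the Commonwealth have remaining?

7

Commonwealth allotment: 9.
Commonwealth peremptories used: #1, #15 — 2 (the for-cause on #27 doesn't count).
Remaining: 9 − 2 = 7.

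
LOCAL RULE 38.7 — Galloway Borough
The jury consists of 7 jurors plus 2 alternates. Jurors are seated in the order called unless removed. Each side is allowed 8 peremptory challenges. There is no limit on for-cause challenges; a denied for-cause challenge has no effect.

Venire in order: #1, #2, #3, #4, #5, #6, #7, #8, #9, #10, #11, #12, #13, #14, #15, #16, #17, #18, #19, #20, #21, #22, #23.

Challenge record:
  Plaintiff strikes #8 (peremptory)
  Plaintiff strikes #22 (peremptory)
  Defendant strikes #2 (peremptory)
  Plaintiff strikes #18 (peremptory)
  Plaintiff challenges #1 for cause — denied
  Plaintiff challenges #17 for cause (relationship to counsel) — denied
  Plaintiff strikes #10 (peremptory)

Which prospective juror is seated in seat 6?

7

Removed: #2, #8, #10, #18, #22. (#1, #17 stay — for-cause denied.)
Seating in order: seats 1–7 → #1, #3, #4, #5, #6, #7, #9; alternates → #11, #12.
So seat 6 is #7.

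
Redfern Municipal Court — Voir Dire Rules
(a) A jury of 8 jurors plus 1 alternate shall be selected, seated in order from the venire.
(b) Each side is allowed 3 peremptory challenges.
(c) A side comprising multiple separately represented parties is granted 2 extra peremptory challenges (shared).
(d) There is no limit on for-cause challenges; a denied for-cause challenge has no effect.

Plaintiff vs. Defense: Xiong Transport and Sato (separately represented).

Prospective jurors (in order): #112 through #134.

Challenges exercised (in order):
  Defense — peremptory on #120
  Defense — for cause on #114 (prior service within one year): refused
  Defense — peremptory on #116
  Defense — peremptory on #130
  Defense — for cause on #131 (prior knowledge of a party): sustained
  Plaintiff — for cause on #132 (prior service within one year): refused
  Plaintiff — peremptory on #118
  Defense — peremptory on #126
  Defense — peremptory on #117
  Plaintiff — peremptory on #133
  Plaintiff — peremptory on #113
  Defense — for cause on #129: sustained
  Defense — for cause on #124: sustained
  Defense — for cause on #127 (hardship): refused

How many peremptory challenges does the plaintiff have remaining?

0

Plaintiff allotment: 3.
Plaintiff peremptories used: #118, #133, #113 — 3 (the for-cause on #132 doesn't count).
Remaining: 3 − 3 = 0.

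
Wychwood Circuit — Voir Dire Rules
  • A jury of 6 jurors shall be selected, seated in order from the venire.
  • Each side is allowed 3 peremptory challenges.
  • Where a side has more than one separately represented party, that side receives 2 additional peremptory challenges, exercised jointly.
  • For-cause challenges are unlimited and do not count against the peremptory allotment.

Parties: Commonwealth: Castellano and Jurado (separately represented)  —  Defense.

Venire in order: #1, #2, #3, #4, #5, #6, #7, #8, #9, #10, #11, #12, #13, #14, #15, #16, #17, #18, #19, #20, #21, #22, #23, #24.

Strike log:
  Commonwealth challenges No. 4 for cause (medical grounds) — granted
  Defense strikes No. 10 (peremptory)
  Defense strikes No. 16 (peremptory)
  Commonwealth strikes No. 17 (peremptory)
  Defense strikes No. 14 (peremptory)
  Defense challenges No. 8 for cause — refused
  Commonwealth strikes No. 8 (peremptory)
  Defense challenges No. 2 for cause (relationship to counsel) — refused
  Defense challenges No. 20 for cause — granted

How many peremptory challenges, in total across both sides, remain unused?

Commonwealth allotment: 3 base + 2 multi-party = 5. Defense allotment: 3.
Commonwealth peremptories used: #17, #8 — 2 (the for-cause on #4 doesn't count).
Defense peremptories used: #10, #16, #14 — 3 (for-cause on #8, #2, #20 don't count).
Remaining: (5 − 2) + (3 − 3) = 3.

3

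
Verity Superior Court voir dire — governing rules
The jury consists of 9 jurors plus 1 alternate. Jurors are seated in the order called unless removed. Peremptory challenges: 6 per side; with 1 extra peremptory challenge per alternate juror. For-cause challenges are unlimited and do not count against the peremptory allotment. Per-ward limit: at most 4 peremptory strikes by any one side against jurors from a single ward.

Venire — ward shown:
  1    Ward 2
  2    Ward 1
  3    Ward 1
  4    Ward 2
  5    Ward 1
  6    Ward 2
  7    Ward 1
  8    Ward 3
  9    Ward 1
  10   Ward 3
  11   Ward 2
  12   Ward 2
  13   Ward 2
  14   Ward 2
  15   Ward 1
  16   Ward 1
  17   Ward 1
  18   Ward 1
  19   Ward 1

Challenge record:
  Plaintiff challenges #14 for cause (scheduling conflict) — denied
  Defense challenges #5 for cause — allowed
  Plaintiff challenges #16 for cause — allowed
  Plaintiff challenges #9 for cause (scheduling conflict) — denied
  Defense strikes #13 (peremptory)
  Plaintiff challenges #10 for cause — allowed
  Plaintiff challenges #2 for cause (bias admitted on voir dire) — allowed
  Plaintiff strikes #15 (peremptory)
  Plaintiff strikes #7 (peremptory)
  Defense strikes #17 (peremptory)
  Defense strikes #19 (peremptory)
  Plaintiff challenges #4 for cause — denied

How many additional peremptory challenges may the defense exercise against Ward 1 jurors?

2

Defense peremptories so far: #13, #17, #19 — 3 of 7 used, 4 left overall.
Against Ward 1: #17, #19 — 2 used; per-ward cap 4 leaves 2.
Binding limit: min(4, 2) = 2.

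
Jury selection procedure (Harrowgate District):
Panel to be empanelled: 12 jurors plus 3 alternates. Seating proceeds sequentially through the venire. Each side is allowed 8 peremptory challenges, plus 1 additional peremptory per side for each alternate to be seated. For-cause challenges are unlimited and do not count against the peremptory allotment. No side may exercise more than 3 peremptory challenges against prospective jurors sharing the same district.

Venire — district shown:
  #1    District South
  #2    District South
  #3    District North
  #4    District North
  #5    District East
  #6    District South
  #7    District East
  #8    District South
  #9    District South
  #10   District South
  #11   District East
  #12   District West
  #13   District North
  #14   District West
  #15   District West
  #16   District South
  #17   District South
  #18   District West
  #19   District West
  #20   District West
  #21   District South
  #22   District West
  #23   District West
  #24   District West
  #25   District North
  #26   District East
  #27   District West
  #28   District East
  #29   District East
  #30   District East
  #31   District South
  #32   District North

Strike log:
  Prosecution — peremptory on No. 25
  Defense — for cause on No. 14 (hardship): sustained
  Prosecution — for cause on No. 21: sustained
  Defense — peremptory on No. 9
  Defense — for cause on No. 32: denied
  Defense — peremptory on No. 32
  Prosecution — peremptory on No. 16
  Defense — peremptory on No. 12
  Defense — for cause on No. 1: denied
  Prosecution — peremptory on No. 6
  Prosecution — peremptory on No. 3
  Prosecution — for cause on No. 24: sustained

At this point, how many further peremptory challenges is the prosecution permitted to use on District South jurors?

Prosecution peremptories so far: #25, #16, #6, #3 — 4 of 11 used, 7 left overall.
Against District South: #16, #6 — 2 used; per-district cap 3 leaves 1.
Binding limit: min(7, 1) = 1.

1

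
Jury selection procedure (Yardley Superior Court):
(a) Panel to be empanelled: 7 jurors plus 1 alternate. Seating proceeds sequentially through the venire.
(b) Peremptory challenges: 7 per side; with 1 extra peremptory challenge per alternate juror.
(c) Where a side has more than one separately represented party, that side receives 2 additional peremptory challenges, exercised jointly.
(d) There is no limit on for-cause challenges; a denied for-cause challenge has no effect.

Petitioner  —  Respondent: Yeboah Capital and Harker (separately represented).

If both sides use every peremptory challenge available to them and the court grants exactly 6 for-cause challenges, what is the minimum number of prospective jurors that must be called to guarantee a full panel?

Seats to fill: 7 + 1 alternates = 8.
Peremptories — Petitioner: 7 + 1×1 = 8; Respondent: 7 + 1×1 + 2 = 10; total 18.
For-cause removals: 6.
Minimum venire: 8 + 18 + 6 = 32.

32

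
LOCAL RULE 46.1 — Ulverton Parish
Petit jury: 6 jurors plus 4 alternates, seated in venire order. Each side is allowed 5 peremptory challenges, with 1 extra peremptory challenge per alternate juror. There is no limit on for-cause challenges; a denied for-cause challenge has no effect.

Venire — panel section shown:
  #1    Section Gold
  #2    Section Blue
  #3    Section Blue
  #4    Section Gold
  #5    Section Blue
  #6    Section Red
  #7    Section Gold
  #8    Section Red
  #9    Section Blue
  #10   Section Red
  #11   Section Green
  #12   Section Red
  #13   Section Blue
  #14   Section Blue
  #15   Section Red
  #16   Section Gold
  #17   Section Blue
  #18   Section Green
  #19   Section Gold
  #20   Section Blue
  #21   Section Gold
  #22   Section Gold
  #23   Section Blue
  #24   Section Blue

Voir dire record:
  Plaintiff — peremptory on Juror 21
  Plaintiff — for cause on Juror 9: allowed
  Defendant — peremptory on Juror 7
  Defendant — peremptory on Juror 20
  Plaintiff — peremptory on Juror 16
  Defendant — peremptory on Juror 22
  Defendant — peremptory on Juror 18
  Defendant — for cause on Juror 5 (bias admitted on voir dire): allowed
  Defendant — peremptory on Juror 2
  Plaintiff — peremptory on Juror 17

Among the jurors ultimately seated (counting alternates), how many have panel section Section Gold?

2

Removed: #2, #5, #7, #9, #16, #17, #18, #20, #21, #22.
Seated (10 incl. alternates): #1, #3, #4, #6, #8, #10, #11, #12, #13, #14.
Of those, in Section Gold: #1, #4 → 2.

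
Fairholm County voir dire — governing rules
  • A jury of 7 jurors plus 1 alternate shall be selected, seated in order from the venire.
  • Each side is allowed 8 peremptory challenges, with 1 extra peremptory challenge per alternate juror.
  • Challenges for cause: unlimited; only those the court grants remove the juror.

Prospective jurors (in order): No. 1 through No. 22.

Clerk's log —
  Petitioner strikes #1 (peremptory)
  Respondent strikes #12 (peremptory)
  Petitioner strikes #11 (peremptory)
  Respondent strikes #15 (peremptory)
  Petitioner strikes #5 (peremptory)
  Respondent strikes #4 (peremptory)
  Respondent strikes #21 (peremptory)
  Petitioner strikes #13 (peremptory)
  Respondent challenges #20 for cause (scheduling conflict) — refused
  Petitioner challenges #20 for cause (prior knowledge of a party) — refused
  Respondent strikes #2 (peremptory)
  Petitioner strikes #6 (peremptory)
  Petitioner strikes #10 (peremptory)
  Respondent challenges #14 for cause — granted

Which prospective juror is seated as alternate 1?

19

Removed: #1, #2, #4, #5, #6, #10, #11, #12, #13, #14, #15, #21. (#20 stays — for-cause denied.)
Filling seats in venire order through position 8: #3, #7, #8, #9, #16, #17, #18, #19.
So alternate 1 is #19.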